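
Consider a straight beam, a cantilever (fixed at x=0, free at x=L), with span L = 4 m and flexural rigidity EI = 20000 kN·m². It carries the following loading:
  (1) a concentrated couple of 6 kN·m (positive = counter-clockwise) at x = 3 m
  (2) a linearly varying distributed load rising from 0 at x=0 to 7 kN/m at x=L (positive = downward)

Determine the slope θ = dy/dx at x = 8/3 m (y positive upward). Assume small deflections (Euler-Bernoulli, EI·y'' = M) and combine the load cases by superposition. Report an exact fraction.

θ(8/3) = -569/303750 rad

Load 1 — applied couple M₀=6 kN·m at a=3 m (b=L-a=1):
  θ_1 = M₀x/EI  [x≤a] = 6·(8/3)/20000 = 1/1250 rad
Load 2 — triangular load w₀=7 kN/m (0→w₀ over full span):
  θ_2 = (w₀Lx²/4-w₀L²x/3-w₀x⁴/(24L))/EI = (7·4·(8/3)²/4-7·4²·(8/3)/3-7·(8/3)⁴/(24·4))/20000 = -406/151875 rad
Superposition: θ = Σ θ_i = -569/303750 rad ≈ -0.001873 rad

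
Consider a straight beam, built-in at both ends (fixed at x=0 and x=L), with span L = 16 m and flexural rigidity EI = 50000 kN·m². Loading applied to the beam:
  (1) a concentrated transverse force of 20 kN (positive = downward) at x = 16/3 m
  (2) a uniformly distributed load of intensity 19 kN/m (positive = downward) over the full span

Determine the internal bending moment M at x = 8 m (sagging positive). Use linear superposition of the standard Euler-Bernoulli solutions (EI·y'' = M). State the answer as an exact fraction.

M(8) = 1984/9 kN·m

Load 1 — point force P=20 kN at a=16/3 m (b=L-a=32/3):
  M_1 = Pa²(a+3b)(L-x)/L³ - Pa²b/L²  [x>a] = 20·(16/3)²·((16/3)+3·(32/3))·(16-8)/16³ - 20·(16/3)²·(32/3)/16² = 160/9 kN·m
Load 2 — uniform load w=19 kN/m over full span:
  M_2 = wLx/2 - wL²/12 - wx²/2 = 19·16·8/2 - 19·16²/12 - 19·8²/2 = 608/3 kN·m
Superposition: M = Σ M_i = 1984/9 kN·m ≈ 220.444444 kN·m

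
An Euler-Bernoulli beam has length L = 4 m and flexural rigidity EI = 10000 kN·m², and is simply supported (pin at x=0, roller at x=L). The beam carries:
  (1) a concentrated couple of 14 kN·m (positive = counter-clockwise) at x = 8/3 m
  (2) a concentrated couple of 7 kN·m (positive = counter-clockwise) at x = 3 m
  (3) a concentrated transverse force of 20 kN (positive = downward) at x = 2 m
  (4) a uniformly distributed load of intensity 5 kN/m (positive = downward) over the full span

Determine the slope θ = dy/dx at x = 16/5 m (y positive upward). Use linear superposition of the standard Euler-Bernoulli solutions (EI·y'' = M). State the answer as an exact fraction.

θ(16/5) = 63647/18000000 rad

Load 1 — applied couple M₀=14 kN·m at a=8/3 m (b=L-a=4/3):
  θ_1 = (M₀x²/(2L)-M₀(x-a)+C₁)/EI  [x>a] with C₁=M₀(3b²-L²)/(6L)=-56/9 = (14·(16/5)²/(2·4)-14·((16/5)-(8/3))+(-56/9))/10000 = 119/281250 rad
Load 2 — applied couple M₀=7 kN·m at a=3 m (b=L-a=1):
  θ_2 = (M₀x²/(2L)-M₀(x-a)+C₁)/EI  [x>a] with C₁=M₀(3b²-L²)/(6L)=-91/24 = (7·(16/5)²/(2·4)-7·((16/5)-3)+(-91/24))/10000 = 2261/6000000 rad
Load 3 — point force P=20 kN at a=2 m (b=L-a=2):
  θ_3 = -Pa(2L²-6Lx+3x²+a²)/(6LEI)  [x>a] = -20·2·(2·4²-6·4·(16/5)+3·(16/5)²+2²)/(6·4·10000) = 21/12500 rad
Load 4 — uniform load w=5 kN/m over full span:
  θ_4 = -w(L³-6Lx²+4x³)/(24EI) = -5·(4³-6·4·(16/5)²+4·(16/5)³)/(24·10000) = 33/31250 rad
Superposition: θ = Σ θ_i = 63647/18000000 rad ≈ 0.003536 rad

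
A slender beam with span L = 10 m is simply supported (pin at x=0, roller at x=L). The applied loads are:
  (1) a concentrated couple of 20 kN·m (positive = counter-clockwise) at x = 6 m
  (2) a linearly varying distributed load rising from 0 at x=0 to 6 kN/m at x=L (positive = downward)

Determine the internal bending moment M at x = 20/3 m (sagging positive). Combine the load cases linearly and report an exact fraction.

Load 1 — applied couple M₀=20 kN·m at a=6 m (b=L-a=4):
  M_1 = M₀x/L - M₀  [x>a] = 20·(20/3)/10 - 20 = -20/3 kN·m
Load 2 — triangular load w₀=6 kN/m (0→w₀ over full span):
  M_2 = w₀Lx/6 - w₀x³/(6L) = 6·10·(20/3)/6 - 6·(20/3)³/(6·10) = 1000/27 kN·m
Superposition: M = Σ M_i = 820/27 kN·m ≈ 30.370370 kN·m

M(20/3) = 820/27 kN·m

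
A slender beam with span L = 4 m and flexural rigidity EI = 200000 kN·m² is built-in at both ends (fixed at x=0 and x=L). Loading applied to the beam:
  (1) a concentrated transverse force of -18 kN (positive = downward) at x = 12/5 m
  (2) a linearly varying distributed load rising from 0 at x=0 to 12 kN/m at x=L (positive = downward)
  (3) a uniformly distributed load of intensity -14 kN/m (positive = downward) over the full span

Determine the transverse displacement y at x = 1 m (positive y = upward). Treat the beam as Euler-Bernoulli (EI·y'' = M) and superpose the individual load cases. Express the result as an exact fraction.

Load 1 — point force P=-18 kN at a=12/5 m (b=L-a=8/5):
  y_1 = -Pb²x²(3aL-(3a+b)x)/(6L³EI)  [x≤a] = -(-18)·(8/5)²·1²·(3·(12/5)·4-(3·(12/5)+(8/5))·1)/(6·4³·200000) = 3/250000 m
Load 2 — triangular load w₀=12 kN/m (0→w₀ over full span):
  y_2 = -w₀x²(L-x)²(x+2L)/(120LEI) = -12·1²·(4-1)²·(1+2·4)/(120·4·200000) = -81/8000000 m
Load 3 — uniform load w=-14 kN/m over full span:
  y_3 = -wx²(L-x)²/(24EI) = -(-14)·1²·(4-1)²/(24·200000) = 21/800000 m
Superposition: y = Σ y_i = 9/320000 m ≈ 0.000028 m

y(1) = 9/320000 m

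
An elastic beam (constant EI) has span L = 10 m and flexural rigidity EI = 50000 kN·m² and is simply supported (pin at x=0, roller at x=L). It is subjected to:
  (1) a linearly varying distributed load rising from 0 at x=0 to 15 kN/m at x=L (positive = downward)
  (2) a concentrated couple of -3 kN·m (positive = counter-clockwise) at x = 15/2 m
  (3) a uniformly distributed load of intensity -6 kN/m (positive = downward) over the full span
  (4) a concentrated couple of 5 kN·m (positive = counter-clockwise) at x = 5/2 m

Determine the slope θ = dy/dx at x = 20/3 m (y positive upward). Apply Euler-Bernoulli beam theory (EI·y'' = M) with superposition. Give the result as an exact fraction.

θ(20/3) = 349/1296000 rad

Load 1 — triangular load w₀=15 kN/m (0→w₀ over full span):
  θ_1 = -w₀(7L⁴-30L²x²+15x⁴)/(360LEI) = -15·(7·10⁴-30·10²·(20/3)²+15·(20/3)⁴)/(360·10·50000) = 91/32400 rad
Load 2 — applied couple M₀=-3 kN·m at a=15/2 m (b=L-a=5/2):
  θ_2 = (M₀x²/(2L)+C₁)/EI  [x≤a] with C₁=M₀(3b²-L²)/(6L)=65/16 = ((-3)·(20/3)²/(2·10)+(65/16))/50000 = -1/19200 rad
Load 3 — uniform load w=-6 kN/m over full span:
  θ_3 = -w(L³-6Lx²+4x³)/(24EI) = -(-6)·(10³-6·10·(20/3)²+4·(20/3)³)/(24·50000) = -13/5400 rad
Load 4 — applied couple M₀=5 kN·m at a=5/2 m (b=L-a=15/2):
  θ_4 = (M₀x²/(2L)-M₀(x-a)+C₁)/EI  [x>a] with C₁=M₀(3b²-L²)/(6L)=275/48 = (5·(20/3)²/(2·10)-5·((20/3)-(5/2))+(275/48))/50000 = -23/288000 rad
Superposition: θ = Σ θ_i = 349/1296000 rad ≈ 0.000269 rad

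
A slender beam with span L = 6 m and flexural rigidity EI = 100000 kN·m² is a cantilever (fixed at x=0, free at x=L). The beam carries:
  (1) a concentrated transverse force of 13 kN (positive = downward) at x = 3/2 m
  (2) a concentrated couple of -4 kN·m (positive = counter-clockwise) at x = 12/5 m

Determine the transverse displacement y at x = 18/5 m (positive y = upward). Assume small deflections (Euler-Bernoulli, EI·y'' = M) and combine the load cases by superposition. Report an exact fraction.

Load 1 — point force P=13 kN at a=3/2 m (b=L-a=9/2):
  y_1 = -Pa²(3x-a)/(6EI)  [x>a] = -13·(3/2)²·(3·(18/5)-(3/2))/(6·100000) = -3627/8000000 m
Load 2 — applied couple M₀=-4 kN·m at a=12/5 m (b=L-a=18/5):
  y_2 = M₀a(2x-a)/(2EI)  [x>a] = (-4)·(12/5)·(2·(18/5)-(12/5))/(2·100000) = -18/78125 m
Superposition: y = Σ y_i = -27351/40000000 m ≈ -0.000684 m

y(18/5) = -27351/40000000 m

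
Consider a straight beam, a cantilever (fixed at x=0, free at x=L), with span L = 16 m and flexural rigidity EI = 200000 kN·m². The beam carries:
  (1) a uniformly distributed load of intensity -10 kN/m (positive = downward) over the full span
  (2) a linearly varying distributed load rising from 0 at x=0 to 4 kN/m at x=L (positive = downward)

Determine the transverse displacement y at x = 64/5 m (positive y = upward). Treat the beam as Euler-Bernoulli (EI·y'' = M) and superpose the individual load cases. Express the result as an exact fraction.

Load 1 — uniform load w=-10 kN/m over full span:
  y_1 = -wx²(x²-4Lx+6L²)/(24EI) = -(-10)·(64/5)²·((64/5)²-4·16·(64/5)+6·16²)/(24·200000) = 352256/1171875 m
Load 2 — triangular load w₀=4 kN/m (0→w₀ over full span):
  y_2 = (w₀Lx³/12-w₀L²x²/6-w₀x⁵/(120L))/EI = (4·16·(64/5)³/12-4·16²·(64/5)²/6-4·(64/5)⁵/(120·16))/200000 = -12812288/146484375 m
Superposition: y = Σ y_i = 31219712/146484375 m ≈ 0.213127 m

y(64/5) = 31219712/146484375 m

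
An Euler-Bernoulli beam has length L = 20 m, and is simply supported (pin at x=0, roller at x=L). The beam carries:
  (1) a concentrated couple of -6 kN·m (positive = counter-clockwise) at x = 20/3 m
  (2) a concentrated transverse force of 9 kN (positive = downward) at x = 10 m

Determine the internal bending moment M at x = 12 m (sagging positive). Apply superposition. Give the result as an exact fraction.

M(12) = 192/5 kN·m

Load 1 — applied couple M₀=-6 kN·m at a=20/3 m (b=L-a=40/3):
  M_1 = M₀x/L - M₀  [x>a] = (-6)·12/20 - (-6) = 12/5 kN·m
Load 2 — point force P=9 kN at a=10 m (b=L-a=10):
  M_2 = Pa(L-x)/L  [x>a] = 9·10·(20-12)/20 = 36 kN·m
Superposition: M = Σ M_i = 192/5 kN·m ≈ 38.400000 kN·m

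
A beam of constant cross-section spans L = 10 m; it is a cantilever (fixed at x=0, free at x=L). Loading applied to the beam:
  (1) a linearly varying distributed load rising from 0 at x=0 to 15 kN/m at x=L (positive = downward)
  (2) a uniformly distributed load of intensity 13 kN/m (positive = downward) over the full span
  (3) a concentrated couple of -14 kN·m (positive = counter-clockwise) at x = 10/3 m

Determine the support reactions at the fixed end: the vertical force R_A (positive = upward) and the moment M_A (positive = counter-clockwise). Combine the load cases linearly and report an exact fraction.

Load 1 — triangular load w₀=15 kN/m (0→w₀ over full span):
  R_A = w₀L/2 = 15·10/2 = 75 kN
  M_A = w₀L²/3 = 15·10²/3 = 500 kN·m
Load 2 — uniform load w=13 kN/m over full span:
  R_A = wL = 13·10 = 130 kN
  M_A = wL²/2 = 13·10²/2 = 650 kN·m
Load 3 — applied couple M₀=-14 kN·m at a=10/3 m (b=L-a=20/3):
  R_A = 0 kN
  M_A = -M₀ = -(-14) = 14 kN·m
Superposition: R_A = 205 kN, M_A = 1164 kN·m

R_A = 205 kN, M_A = 1164 kN·m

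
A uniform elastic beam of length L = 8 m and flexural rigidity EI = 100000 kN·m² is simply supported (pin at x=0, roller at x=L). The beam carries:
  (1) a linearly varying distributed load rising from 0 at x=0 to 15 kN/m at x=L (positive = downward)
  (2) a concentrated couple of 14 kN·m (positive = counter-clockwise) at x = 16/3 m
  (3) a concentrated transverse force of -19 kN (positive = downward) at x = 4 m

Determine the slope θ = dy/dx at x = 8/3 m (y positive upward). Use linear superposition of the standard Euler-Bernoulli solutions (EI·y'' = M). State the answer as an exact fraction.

θ(8/3) = -187/405000 rad

Load 1 — triangular load w₀=15 kN/m (0→w₀ over full span):
  θ_1 = -w₀(7L⁴-30L²x²+15x⁴)/(360LEI) = -15·(7·8⁴-30·8²·(8/3)²+15·(8/3)⁴)/(360·8·100000) = -208/253125 rad
Load 2 — applied couple M₀=14 kN·m at a=16/3 m (b=L-a=8/3):
  θ_2 = (M₀x²/(2L)+C₁)/EI  [x≤a] with C₁=M₀(3b²-L²)/(6L)=-112/9 = (14·(8/3)²/(2·8)+(-112/9))/100000 = -7/112500 rad
Load 3 — point force P=-19 kN at a=4 m (b=L-a=4):
  θ_3 = -Pb(L²-b²-3x²)/(6LEI)  [x≤a] = -(-19)·4·(8²-4²-3·(8/3)²)/(6·8·100000) = 19/45000 rad
Superposition: θ = Σ θ_i = -187/405000 rad ≈ -0.000462 rad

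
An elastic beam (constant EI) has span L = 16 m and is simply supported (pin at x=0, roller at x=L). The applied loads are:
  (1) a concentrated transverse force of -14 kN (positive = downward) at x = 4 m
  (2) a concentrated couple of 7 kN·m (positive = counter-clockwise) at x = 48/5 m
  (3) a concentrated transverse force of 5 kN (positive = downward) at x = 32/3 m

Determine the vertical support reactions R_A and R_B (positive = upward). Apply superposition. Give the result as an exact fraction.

R_A = -403/48 kN, R_B = -29/48 kN

Load 1 — point force P=-14 kN at a=4 m (b=L-a=12):
  R_A = Pb/L = (-14)·12/16 = -21/2 kN
  R_B = Pa/L = (-14)·4/16 = -7/2 kN
Load 2 — applied couple M₀=7 kN·m at a=48/5 m (b=L-a=32/5):
  R_A = M₀/L = 7/16 kN
  R_B = -M₀/L = -7/16 kN
Load 3 — point force P=5 kN at a=32/3 m (b=L-a=16/3):
  R_A = Pb/L = 5·(16/3)/16 = 5/3 kN
  R_B = Pa/L = 5·(32/3)/16 = 10/3 kN
Superposition: R_A = -403/48 kN, R_B = -29/48 kN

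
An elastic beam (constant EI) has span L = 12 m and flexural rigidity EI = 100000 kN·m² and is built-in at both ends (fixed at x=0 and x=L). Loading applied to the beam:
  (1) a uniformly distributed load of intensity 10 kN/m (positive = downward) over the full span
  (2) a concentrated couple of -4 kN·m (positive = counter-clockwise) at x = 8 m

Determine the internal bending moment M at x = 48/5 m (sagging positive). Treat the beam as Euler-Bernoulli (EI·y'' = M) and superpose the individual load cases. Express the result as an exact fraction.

M(48/5) = -56/15 kN·m

Load 1 — uniform load w=10 kN/m over full span:
  M_1 = wLx/2 - wL²/12 - wx²/2 = 10·12·(48/5)/2 - 10·12²/12 - 10·(48/5)²/2 = -24/5 kN·m
Load 2 — applied couple M₀=-4 kN·m at a=8 m (b=L-a=4):
  M_2 = R_Ax - M_A - M₀  [x>a] with R_A=-4/9, M_A=-4/3 = (-4/9)·(48/5) - (-4/3) - (-4) = 16/15 kN·m
Superposition: M = Σ M_i = -56/15 kN·m ≈ -3.733333 kN·m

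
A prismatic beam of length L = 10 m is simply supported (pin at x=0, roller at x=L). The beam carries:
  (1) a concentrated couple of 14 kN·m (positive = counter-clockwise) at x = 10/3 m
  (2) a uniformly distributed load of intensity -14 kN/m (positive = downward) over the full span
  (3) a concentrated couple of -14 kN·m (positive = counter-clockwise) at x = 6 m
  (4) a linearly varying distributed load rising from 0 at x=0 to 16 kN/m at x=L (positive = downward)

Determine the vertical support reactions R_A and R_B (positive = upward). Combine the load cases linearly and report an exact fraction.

Load 1 — applied couple M₀=14 kN·m at a=10/3 m (b=L-a=20/3):
  R_A = M₀/L = 14/10 = 7/5 kN
  R_B = -M₀/L = -14/10 = -7/5 kN
Load 2 — uniform load w=-14 kN/m over full span:
  R_A = wL/2 = (-14)·10/2 = -70 kN
  R_B = wL/2 = (-14)·10/2 = -70 kN
Load 3 — applied couple M₀=-14 kN·m at a=6 m (b=L-a=4):
  R_A = M₀/L = (-14)/10 = -7/5 kN
  R_B = -M₀/L = -(-14)/10 = 7/5 kN
Load 4 — triangular load w₀=16 kN/m (0→w₀ over full span):
  R_A = w₀L/6 = 16·10/6 = 80/3 kN
  R_B = w₀L/3 = 16·10/3 = 160/3 kN
Superposition: R_A = -130/3 kN, R_B = -50/3 kN

R_A = -130/3 kN, R_B = -50/3 kN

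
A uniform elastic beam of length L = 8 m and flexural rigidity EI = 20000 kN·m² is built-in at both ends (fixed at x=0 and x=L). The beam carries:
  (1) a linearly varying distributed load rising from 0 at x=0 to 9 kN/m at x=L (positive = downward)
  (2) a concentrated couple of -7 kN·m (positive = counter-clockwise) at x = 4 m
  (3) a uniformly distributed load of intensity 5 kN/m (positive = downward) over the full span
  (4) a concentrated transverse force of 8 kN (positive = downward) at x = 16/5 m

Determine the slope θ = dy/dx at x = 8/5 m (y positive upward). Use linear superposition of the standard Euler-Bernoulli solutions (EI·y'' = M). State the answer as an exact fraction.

θ(8/5) = -34901/15625000 rad

Load 1 — triangular load w₀=9 kN/m (0→w₀ over full span):
  θ_1 = -w₀(2x(L-x)(L-2x)(x+2L)+x²(L-x)²)/(120LEI) = -9·(2·(8/5)·(8-(8/5))·(8-2·(8/5))·((8/5)+2·8)+(8/5)²·(8-(8/5))²)/(120·8·20000) = -336/390625 rad
Load 2 — applied couple M₀=-7 kN·m at a=4 m (b=L-a=4):
  θ_2 = (R_Ax²/2 - M_Ax)/EI  [x≤a] with R_A=-21/16, M_A=-7/4 = ((-21/16)·(8/5)²/2 - (-7/4)·(8/5))/20000 = 7/125000 rad
Load 3 — uniform load w=5 kN/m over full span:
  θ_3 = -wx(L-x)(L-2x)/(12EI) = -5·(8/5)·(8-(8/5))·(8-2·(8/5))/(12·20000) = -16/15625 rad
Load 4 — point force P=8 kN at a=16/5 m (b=L-a=24/5):
  θ_4 = -Pb²x(2aL-(3a+b)x)/(2L³EI)  [x≤a] = -8·(24/5)²·(8/5)·(2·(16/5)·8-(3·(16/5)+(24/5))·(8/5))/(2·8³·20000) = -792/1953125 rad
Superposition: θ = Σ θ_i = -34901/15625000 rad ≈ -0.002234 rad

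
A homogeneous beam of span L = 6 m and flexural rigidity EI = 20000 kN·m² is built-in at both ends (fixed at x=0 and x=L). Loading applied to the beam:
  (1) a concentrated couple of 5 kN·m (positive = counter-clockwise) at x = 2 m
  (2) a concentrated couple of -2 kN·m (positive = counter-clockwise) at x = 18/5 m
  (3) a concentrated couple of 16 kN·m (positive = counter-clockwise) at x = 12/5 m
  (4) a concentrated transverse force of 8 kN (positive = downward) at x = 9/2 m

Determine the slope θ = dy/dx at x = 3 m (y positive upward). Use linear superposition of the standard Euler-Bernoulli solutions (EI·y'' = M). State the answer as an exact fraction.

θ(3) = 111/4000000 rad

Load 1 — applied couple M₀=5 kN·m at a=2 m (b=L-a=4):
  θ_1 = (R_Ax²/2 - M_Ax - M₀(x-a))/EI  [x>a] with R_A=10/9, M_A=0 = ((10/9)·3²/2 - 0·3 - 5·(3-2))/20000 = 0 rad
Load 2 — applied couple M₀=-2 kN·m at a=18/5 m (b=L-a=12/5):
  θ_2 = (R_Ax²/2 - M_Ax)/EI  [x≤a] with R_A=-12/25, M_A=-16/25 = ((-12/25)·3²/2 - (-16/25)·3)/20000 = -3/250000 rad
Load 3 — applied couple M₀=16 kN·m at a=12/5 m (b=L-a=18/5):
  θ_3 = (R_Ax²/2 - M_Ax - M₀(x-a))/EI  [x>a] with R_A=96/25, M_A=48/25 = ((96/25)·3²/2 - (48/25)·3 - 16·(3-(12/5)))/20000 = 3/31250 rad
Load 4 — point force P=8 kN at a=9/2 m (b=L-a=3/2):
  θ_4 = -Pb²x(2aL-(3a+b)x)/(2L³EI)  [x≤a] = -8·(3/2)²·3·(2·(9/2)·6-(3·(9/2)+(3/2))·3)/(2·6³·20000) = -9/160000 rad
Superposition: θ = Σ θ_i = 111/4000000 rad ≈ 0.000028 rad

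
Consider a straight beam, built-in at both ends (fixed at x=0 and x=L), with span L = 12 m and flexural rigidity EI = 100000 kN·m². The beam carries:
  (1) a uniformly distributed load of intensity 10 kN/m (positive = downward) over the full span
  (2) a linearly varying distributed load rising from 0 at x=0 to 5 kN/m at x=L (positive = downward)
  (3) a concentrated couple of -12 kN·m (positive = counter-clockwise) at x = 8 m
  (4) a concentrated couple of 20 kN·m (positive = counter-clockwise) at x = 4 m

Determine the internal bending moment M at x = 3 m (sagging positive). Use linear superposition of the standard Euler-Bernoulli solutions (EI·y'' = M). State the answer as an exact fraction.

M(3) = 547/24 kN·m

Load 1 — uniform load w=10 kN/m over full span:
  M_1 = wLx/2 - wL²/12 - wx²/2 = 10·12·3/2 - 10·12²/12 - 10·3²/2 = 15 kN·m
Load 2 — triangular load w₀=5 kN/m (0→w₀ over full span):
  M_2 = 3w₀Lx/20 - w₀L²/30 - w₀x³/(6L) = 3·5·12·3/20 - 5·12²/30 - 5·3³/(6·12) = 9/8 kN·m
Load 3 — applied couple M₀=-12 kN·m at a=8 m (b=L-a=4):
  M_3 = R_Ax - M_A  [x≤a] with R_A=-4/3, M_A=-4 = (-4/3)·3 - (-4) = 0 kN·m
Load 4 — applied couple M₀=20 kN·m at a=4 m (b=L-a=8):
  M_4 = R_Ax - M_A  [x≤a] with R_A=20/9, M_A=0 = (20/9)·3 - 0 = 20/3 kN·m
Superposition: M = Σ M_i = 547/24 kN·m ≈ 22.791667 kN·m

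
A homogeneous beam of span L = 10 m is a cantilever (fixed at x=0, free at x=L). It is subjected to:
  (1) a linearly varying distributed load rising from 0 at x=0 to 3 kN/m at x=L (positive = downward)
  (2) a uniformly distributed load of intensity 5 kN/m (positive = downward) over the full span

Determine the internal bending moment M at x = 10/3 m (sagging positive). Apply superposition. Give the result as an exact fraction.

M(10/3) = -4400/27 kN·m

Load 1 — triangular load w₀=3 kN/m (0→w₀ over full span):
  M_1 = w₀Lx/2 - w₀L²/3 - w₀x³/(6L) = 3·10·(10/3)/2 - 3·10²/3 - 3·(10/3)³/(6·10) = -1400/27 kN·m
Load 2 — uniform load w=5 kN/m over full span:
  M_2 = -w(L-x)²/2 = -5·(10-(10/3))²/2 = -1000/9 kN·m
Superposition: M = Σ M_i = -4400/27 kN·m ≈ -162.962963 kN·m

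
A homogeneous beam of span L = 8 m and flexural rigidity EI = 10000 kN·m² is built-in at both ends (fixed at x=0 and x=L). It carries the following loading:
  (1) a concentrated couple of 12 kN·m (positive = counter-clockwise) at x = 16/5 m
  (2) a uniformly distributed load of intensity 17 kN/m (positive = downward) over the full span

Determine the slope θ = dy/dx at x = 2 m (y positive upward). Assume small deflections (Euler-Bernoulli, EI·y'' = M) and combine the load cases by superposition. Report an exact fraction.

Load 1 — applied couple M₀=12 kN·m at a=16/5 m (b=L-a=24/5):
  θ_1 = (R_Ax²/2 - M_Ax)/EI  [x≤a] with R_A=54/25, M_A=36/25 = ((54/25)·2²/2 - (36/25)·2)/10000 = 9/62500 rad
Load 2 — uniform load w=17 kN/m over full span:
  θ_2 = -wx(L-x)(L-2x)/(12EI) = -17·2·(8-2)·(8-2·2)/(12·10000) = -17/2500 rad
Superposition: θ = Σ θ_i = -104/15625 rad ≈ -0.006656 rad

θ(2) = -104/15625 rad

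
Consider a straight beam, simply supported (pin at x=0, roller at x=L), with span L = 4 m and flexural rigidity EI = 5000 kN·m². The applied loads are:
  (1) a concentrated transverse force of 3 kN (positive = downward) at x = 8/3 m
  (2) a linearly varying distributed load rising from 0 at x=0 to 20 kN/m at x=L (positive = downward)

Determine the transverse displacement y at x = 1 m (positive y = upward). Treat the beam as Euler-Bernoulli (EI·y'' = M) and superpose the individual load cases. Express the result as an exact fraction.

y(1) = -5381/1080000 m

Load 1 — point force P=3 kN at a=8/3 m (b=L-a=4/3):
  y_1 = -Pbx(L²-b²-x²)/(6LEI)  [x≤a] = -3·(4/3)·1·(4²-(4/3)²-1²)/(6·4·5000) = -119/270000 m
Load 2 — triangular load w₀=20 kN/m (0→w₀ over full span):
  y_2 = -w₀x(7L⁴-10L²x²+3x⁴)/(360LEI) = -20·1·(7·4⁴-10·4²·1²+3·1⁴)/(360·4·5000) = -109/24000 m
Superposition: y = Σ y_i = -5381/1080000 m ≈ -0.004982 m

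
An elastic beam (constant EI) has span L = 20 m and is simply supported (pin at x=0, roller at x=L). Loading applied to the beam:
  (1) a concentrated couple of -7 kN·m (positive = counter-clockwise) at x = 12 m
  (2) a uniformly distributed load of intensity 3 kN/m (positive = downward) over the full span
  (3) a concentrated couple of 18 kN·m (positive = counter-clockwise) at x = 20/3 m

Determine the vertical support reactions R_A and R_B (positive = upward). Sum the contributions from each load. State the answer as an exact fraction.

R_A = 611/20 kN, R_B = 589/20 kN

Load 1 — applied couple M₀=-7 kN·m at a=12 m (b=L-a=8):
  R_A = M₀/L = (-7)/20 = -7/20 kN
  R_B = -M₀/L = -(-7)/20 = 7/20 kN
Load 2 — uniform load w=3 kN/m over full span:
  R_A = wL/2 = 3·20/2 = 30 kN
  R_B = wL/2 = 3·20/2 = 30 kN
Load 3 — applied couple M₀=18 kN·m at a=20/3 m (b=L-a=40/3):
  R_A = M₀/L = 18/20 = 9/10 kN
  R_B = -M₀/L = -18/20 = -9/10 kN
Superposition: R_A = 611/20 kN, R_B = 589/20 kN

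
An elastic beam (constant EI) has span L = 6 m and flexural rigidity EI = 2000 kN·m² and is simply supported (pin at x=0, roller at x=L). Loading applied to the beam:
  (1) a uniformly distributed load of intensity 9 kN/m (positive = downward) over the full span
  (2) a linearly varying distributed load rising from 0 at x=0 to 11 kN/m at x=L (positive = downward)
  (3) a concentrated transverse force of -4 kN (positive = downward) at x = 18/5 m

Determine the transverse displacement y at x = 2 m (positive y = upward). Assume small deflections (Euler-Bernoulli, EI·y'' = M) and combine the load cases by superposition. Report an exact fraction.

y(2) = -55189/562500 m

Load 1 — uniform load w=9 kN/m over full span:
  y_1 = -wx(L³-2Lx²+x³)/(24EI) = -9·2·(6³-2·6·2²+2³)/(24·2000) = -33/500 m
Load 2 — triangular load w₀=11 kN/m (0→w₀ over full span):
  y_2 = -w₀x(7L⁴-10L²x²+3x⁴)/(360LEI) = -11·2·(7·6⁴-10·6²·2²+3·2⁴)/(360·6·2000) = -44/1125 m
Load 3 — point force P=-4 kN at a=18/5 m (b=L-a=12/5):
  y_3 = -Pbx(L²-b²-x²)/(6LEI)  [x≤a] = -(-4)·(12/5)·2·(6²-(12/5)²-2²)/(6·6·2000) = 328/46875 m
Superposition: y = Σ y_i = -55189/562500 m ≈ -0.098114 m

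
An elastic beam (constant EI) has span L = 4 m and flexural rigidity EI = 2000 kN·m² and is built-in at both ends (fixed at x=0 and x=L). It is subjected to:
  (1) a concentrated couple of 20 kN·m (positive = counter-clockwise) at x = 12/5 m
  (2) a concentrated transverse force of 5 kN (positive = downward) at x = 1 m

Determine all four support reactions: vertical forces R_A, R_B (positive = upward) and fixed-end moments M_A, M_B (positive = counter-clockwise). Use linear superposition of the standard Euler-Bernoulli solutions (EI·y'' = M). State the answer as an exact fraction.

R_A = 1827/160 kN, M_A = 737/80 kN·m, R_B = -1027/160 kN, M_B = 117/80 kN·m

Load 1 — applied couple M₀=20 kN·m at a=12/5 m (b=L-a=8/5):
  R_A = 6M₀ab/L³ = 6·20·(12/5)·(8/5)/4³ = 36/5 kN
  M_A = M₀b(2a-b)/L² = 20·(8/5)·(2·(12/5)-(8/5))/4² = 32/5 kN·m
  R_B = -6M₀ab/L³ = -6·20·(12/5)·(8/5)/4³ = -36/5 kN
  M_B = M₀a(2b-a)/L² = 20·(12/5)·(2·(8/5)-(12/5))/4² = 12/5 kN·m
Load 2 — point force P=5 kN at a=1 m (b=L-a=3):
  R_A = Pb²(3a+b)/L³ = 5·3²·(3·1+3)/4³ = 135/32 kN
  M_A = Pab²/L² = 5·1·3²/4² = 45/16 kN·m
  R_B = Pa²(a+3b)/L³ = 5·1²·(1+3·3)/4³ = 25/32 kN
  M_B = -Pa²b/L² = -5·1²·3/4² = -15/16 kN·m
Superposition: R_A = 1827/160 kN, M_A = 737/80 kN·m, R_B = -1027/160 kN, M_B = 117/80 kN·m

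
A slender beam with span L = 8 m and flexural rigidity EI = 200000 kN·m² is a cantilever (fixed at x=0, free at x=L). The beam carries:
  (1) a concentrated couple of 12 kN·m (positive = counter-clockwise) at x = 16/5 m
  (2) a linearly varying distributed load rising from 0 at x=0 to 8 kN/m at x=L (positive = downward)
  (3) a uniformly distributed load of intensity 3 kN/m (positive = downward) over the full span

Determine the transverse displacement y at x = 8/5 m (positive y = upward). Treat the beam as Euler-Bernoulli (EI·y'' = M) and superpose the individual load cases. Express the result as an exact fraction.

y(8/5) = -211414/146484375 m

Load 1 — applied couple M₀=12 kN·m at a=16/5 m (b=L-a=24/5):
  y_1 = M₀x²/(2EI)  [x≤a] = 12·(8/5)²/(2·200000) = 6/78125 m
Load 2 — triangular load w₀=8 kN/m (0→w₀ over full span):
  y_2 = (w₀Lx³/12-w₀L²x²/6-w₀x⁵/(120L))/EI = (8·8·(8/5)³/12-8·8²·(8/5)²/6-8·(8/5)⁵/(120·8))/200000 = -144064/146484375 m
Load 3 — uniform load w=3 kN/m over full span:
  y_3 = -wx²(x²-4Lx+6L²)/(24EI) = -3·(8/5)²·((8/5)²-4·8·(8/5)+6·8²)/(24·200000) = -1048/1953125 m
Superposition: y = Σ y_i = -211414/146484375 m ≈ -0.001443 m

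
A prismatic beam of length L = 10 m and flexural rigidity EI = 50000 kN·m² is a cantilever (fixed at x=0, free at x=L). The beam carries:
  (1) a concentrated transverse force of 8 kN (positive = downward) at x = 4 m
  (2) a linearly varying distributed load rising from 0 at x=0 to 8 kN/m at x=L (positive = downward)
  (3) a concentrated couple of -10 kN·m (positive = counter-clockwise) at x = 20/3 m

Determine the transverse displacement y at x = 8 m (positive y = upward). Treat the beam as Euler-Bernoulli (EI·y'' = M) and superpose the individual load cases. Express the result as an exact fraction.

Load 1 — point force P=8 kN at a=4 m (b=L-a=6):
  y_1 = -Pa²(3x-a)/(6EI)  [x>a] = -8·4²·(3·8-4)/(6·50000) = -16/1875 m
Load 2 — triangular load w₀=8 kN/m (0→w₀ over full span):
  y_2 = (w₀Lx³/12-w₀L²x²/6-w₀x⁵/(120L))/EI = (8·10·8³/12-8·10²·8²/6-8·8⁵/(120·10))/50000 = -25024/234375 m
Load 3 — applied couple M₀=-10 kN·m at a=20/3 m (b=L-a=10/3):
  y_3 = M₀a(2x-a)/(2EI)  [x>a] = (-10)·(20/3)·(2·8-(20/3))/(2·50000) = -7/1125 m
Superposition: y = Σ y_i = -85447/703125 m ≈ -0.121525 m

y(8) = -85447/703125 m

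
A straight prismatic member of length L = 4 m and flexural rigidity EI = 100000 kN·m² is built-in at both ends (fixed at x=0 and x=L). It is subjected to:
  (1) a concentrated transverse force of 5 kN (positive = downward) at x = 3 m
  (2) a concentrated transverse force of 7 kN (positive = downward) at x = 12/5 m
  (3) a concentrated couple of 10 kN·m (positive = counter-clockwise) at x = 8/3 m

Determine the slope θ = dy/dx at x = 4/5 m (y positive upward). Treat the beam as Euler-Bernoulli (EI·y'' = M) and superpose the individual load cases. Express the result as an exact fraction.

Load 1 — point force P=5 kN at a=3 m (b=L-a=1):
  θ_1 = -Pb²x(2aL-(3a+b)x)/(2L³EI)  [x≤a] = -5·1²·(4/5)·(2·3·4-(3·3+1)·(4/5))/(2·4³·100000) = -1/200000 rad
Load 2 — point force P=7 kN at a=12/5 m (b=L-a=8/5):
  θ_2 = -Pb²x(2aL-(3a+b)x)/(2L³EI)  [x≤a] = -7·(8/5)²·(4/5)·(2·(12/5)·4-(3·(12/5)+(8/5))·(4/5))/(2·4³·100000) = -133/9765625 rad
Load 3 — applied couple M₀=10 kN·m at a=8/3 m (b=L-a=4/3):
  θ_3 = (R_Ax²/2 - M_Ax)/EI  [x≤a] with R_A=10/3, M_A=10/3 = ((10/3)·(4/5)²/2 - (10/3)·(4/5))/100000 = -1/62500 rad
Superposition: θ = Σ θ_i = -21637/625000000 rad ≈ -0.000035 rad

θ(4/5) = -21637/625000000 rad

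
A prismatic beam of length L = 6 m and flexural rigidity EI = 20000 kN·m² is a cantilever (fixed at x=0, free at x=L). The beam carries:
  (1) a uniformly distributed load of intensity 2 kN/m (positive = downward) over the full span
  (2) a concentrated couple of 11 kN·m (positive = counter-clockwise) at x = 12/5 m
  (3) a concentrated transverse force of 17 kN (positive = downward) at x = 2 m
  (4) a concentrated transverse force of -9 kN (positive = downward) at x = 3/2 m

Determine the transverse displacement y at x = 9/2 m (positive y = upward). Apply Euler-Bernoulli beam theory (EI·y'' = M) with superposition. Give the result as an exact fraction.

y(9/2) = -1051849/96000000 m

Load 1 — uniform load w=2 kN/m over full span:
  y_1 = -wx²(x²-4Lx+6L²)/(24EI) = -2·(9/2)²·((9/2)²-4·6·(9/2)+6·6²)/(24·20000) = -13851/1280000 m
Load 2 — applied couple M₀=11 kN·m at a=12/5 m (b=L-a=18/5):
  y_2 = M₀a(2x-a)/(2EI)  [x>a] = 11·(12/5)·(2·(9/2)-(12/5))/(2·20000) = 1089/250000 m
Load 3 — point force P=17 kN at a=2 m (b=L-a=4):
  y_3 = -Pa²(3x-a)/(6EI)  [x>a] = -17·2²·(3·(9/2)-2)/(6·20000) = -391/60000 m
Load 4 — point force P=-9 kN at a=3/2 m (b=L-a=9/2):
  y_4 = -Pa²(3x-a)/(6EI)  [x>a] = -(-9)·(3/2)²·(3·(9/2)-(3/2))/(6·20000) = 81/40000 m
Superposition: y = Σ y_i = -1051849/96000000 m ≈ -0.010957 m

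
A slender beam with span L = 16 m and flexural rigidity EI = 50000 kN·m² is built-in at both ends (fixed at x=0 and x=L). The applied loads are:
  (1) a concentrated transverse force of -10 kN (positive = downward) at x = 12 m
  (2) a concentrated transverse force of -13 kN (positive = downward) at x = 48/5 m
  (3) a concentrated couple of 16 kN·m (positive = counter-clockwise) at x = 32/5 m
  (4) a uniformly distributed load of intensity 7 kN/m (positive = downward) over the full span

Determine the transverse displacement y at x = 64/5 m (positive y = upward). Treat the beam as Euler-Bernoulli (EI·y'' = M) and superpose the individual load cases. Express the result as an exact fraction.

Load 1 — point force P=-10 kN at a=12 m (b=L-a=4):
  y_1 = -Pa²(L-x)²(3bL-(3b+a)(L-x))/(6L³EI)  [x>a] = -(-10)·12²·(16-(64/5))²·(3·4·16-(3·4+12)·(16-(64/5)))/(6·16³·50000) = 108/78125 m
Load 2 — point force P=-13 kN at a=48/5 m (b=L-a=32/5):
  y_2 = -Pa²(L-x)²(3bL-(3b+a)(L-x))/(6L³EI)  [x>a] = -(-13)·(48/5)²·(16-(64/5))²·(3·(32/5)·16-(3·(32/5)+(48/5))·(16-(64/5)))/(6·16³·50000) = 104832/48828125 m
Load 3 — applied couple M₀=16 kN·m at a=32/5 m (b=L-a=48/5):
  y_3 = (R_Ax³/6 - M_Ax²/2 - M₀(x-a)²/2)/EI  [x>a] with R_A=36/25, M_A=48/25 = ((36/25)·(64/5)³/6 - (48/25)·(64/5)²/2 - 16·((64/5)-(32/5))²/2)/50000 = 3584/9765625 m
Load 4 — uniform load w=7 kN/m over full span:
  y_4 = -wx²(L-x)²/(24EI) = -7·(64/5)²·(16-(64/5))²/(24·50000) = -57344/5859375 m
Superposition: y = Σ y_i = -862844/146484375 m ≈ -0.005890 m

y(64/5) = -862844/146484375 m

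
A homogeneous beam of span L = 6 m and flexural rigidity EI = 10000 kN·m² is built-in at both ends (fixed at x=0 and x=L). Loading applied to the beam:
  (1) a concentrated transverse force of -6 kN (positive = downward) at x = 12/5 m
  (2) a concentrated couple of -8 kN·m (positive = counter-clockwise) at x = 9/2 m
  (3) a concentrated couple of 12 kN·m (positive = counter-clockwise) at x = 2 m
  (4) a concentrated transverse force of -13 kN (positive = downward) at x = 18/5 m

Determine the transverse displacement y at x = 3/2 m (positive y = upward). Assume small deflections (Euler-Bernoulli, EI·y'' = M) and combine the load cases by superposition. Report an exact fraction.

Load 1 — point force P=-6 kN at a=12/5 m (b=L-a=18/5):
  y_1 = -Pb²x²(3aL-(3a+b)x)/(6L³EI)  [x≤a] = -(-6)·(18/5)²·(3/2)²·(3·(12/5)·6-(3·(12/5)+(18/5))·(3/2))/(6·6³·10000) = 729/2000000 m
Load 2 — applied couple M₀=-8 kN·m at a=9/2 m (b=L-a=3/2):
  y_2 = (R_Ax³/6 - M_Ax²/2)/EI  [x≤a] with R_A=-3/2, M_A=-5/2 = ((-3/2)·(3/2)³/6 - (-5/2)·(3/2)²/2)/10000 = 63/320000 m
Load 3 — applied couple M₀=12 kN·m at a=2 m (b=L-a=4):
  y_3 = (R_Ax³/6 - M_Ax²/2)/EI  [x≤a] with R_A=8/3, M_A=0 = ((8/3)·(3/2)³/6 - 0·(3/2)²/2)/10000 = 3/20000 m
Load 4 — point force P=-13 kN at a=18/5 m (b=L-a=12/5):
  y_4 = -Pb²x²(3aL-(3a+b)x)/(6L³EI)  [x≤a] = -(-13)·(12/5)²·(3/2)²·(3·(18/5)·6-(3·(18/5)+(12/5))·(3/2))/(6·6³·10000) = 117/200000 m
Superposition: y = Σ y_i = 10371/8000000 m ≈ 0.001296 m

y(3/2) = 10371/8000000 m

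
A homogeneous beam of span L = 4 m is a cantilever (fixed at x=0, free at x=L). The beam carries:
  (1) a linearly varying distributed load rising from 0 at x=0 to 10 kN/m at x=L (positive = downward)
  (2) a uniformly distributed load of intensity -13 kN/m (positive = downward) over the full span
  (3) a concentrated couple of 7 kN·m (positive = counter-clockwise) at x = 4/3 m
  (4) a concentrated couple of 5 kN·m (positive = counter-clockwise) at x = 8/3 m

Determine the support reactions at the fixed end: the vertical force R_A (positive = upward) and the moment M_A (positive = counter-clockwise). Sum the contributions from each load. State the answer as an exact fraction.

Load 1 — triangular load w₀=10 kN/m (0→w₀ over full span):
  R_A = w₀L/2 = 10·4/2 = 20 kN
  M_A = w₀L²/3 = 10·4²/3 = 160/3 kN·m
Load 2 — uniform load w=-13 kN/m over full span:
  R_A = wL = (-13)·4 = -52 kN
  M_A = wL²/2 = (-13)·4²/2 = -104 kN·m
Load 3 — applied couple M₀=7 kN·m at a=4/3 m (b=L-a=8/3):
  R_A = 0 kN
  M_A = -M₀ = -7 kN·m
Load 4 — applied couple M₀=5 kN·m at a=8/3 m (b=L-a=4/3):
  R_A = 0 kN
  M_A = -M₀ = -5 kN·m
Superposition: R_A = -32 kN, M_A = -188/3 kN·m

R_A = -32 kN, M_A = -188/3 kN·m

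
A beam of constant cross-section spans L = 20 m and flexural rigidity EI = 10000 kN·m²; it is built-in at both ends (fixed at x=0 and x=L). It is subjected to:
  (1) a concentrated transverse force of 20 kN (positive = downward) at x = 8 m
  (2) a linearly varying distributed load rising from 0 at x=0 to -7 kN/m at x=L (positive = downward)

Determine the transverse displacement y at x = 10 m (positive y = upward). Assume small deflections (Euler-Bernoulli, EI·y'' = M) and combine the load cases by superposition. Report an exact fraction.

Load 1 — point force P=20 kN at a=8 m (b=L-a=12):
  y_1 = -Pa²(L-x)²(3bL-(3b+a)(L-x))/(6L³EI)  [x>a] = -20·8²·(20-10)²·(3·12·20-(3·12+8)·(20-10))/(6·20³·10000) = -28/375 m
Load 2 — triangular load w₀=-7 kN/m (0→w₀ over full span):
  y_2 = -w₀x²(L-x)²(x+2L)/(120LEI) = -(-7)·10²·(20-10)²·(10+2·20)/(120·20·10000) = 7/48 m
Superposition: y = Σ y_i = 427/6000 m ≈ 0.071167 m

y(10) = 427/6000 m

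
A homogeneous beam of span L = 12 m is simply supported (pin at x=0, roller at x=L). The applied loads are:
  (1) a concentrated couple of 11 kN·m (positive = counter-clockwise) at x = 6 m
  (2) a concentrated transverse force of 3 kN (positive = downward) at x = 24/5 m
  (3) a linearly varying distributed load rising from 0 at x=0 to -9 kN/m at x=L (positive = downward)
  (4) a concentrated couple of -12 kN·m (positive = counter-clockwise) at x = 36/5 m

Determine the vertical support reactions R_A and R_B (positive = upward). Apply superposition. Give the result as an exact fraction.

R_A = -977/60 kN, R_B = -2083/60 kN

Load 1 — applied couple M₀=11 kN·m at a=6 m (b=L-a=6):
  R_A = M₀/L = 11/12 kN
  R_B = -M₀/L = -11/12 kN
Load 2 — point force P=3 kN at a=24/5 m (b=L-a=36/5):
  R_A = Pb/L = 3·(36/5)/12 = 9/5 kN
  R_B = Pa/L = 3·(24/5)/12 = 6/5 kN
Load 3 — triangular load w₀=-9 kN/m (0→w₀ over full span):
  R_A = w₀L/6 = (-9)·12/6 = -18 kN
  R_B = w₀L/3 = (-9)·12/3 = -36 kN
Load 4 — applied couple M₀=-12 kN·m at a=36/5 m (b=L-a=24/5):
  R_A = M₀/L = (-12)/12 = -1 kN
  R_B = -M₀/L = -(-12)/12 = 1 kN
Superposition: R_A = -977/60 kN, R_B = -2083/60 kN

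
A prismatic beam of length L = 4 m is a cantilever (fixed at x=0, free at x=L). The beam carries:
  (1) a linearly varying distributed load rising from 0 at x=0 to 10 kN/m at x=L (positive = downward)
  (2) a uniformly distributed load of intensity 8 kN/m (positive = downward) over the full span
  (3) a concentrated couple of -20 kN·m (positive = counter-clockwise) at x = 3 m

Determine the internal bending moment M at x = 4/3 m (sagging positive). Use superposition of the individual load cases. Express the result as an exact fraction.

M(4/3) = -6164/81 kN·m

Load 1 — triangular load w₀=10 kN/m (0→w₀ over full span):
  M_1 = w₀Lx/2 - w₀L²/3 - w₀x³/(6L) = 10·4·(4/3)/2 - 10·4²/3 - 10·(4/3)³/(6·4) = -2240/81 kN·m
Load 2 — uniform load w=8 kN/m over full span:
  M_2 = -w(L-x)²/2 = -8·(4-(4/3))²/2 = -256/9 kN·m
Load 3 — applied couple M₀=-20 kN·m at a=3 m (b=L-a=1):
  M_3 = M₀  [x≤a] = (-20) = -20 kN·m
Superposition: M = Σ M_i = -6164/81 kN·m ≈ -76.098765 kN·m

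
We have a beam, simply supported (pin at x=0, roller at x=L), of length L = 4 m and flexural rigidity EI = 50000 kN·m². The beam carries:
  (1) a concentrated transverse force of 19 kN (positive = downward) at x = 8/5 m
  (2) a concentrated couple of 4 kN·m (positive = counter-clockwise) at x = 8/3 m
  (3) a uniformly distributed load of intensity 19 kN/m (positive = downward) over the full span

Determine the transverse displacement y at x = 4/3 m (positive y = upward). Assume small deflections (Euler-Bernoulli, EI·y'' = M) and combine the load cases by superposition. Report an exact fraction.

y(4/3) = -148948/94921875 m

Load 1 — point force P=19 kN at a=8/5 m (b=L-a=12/5):
  y_1 = -Pbx(L²-b²-x²)/(6LEI)  [x≤a] = -19·(12/5)·(4/3)·(4²-(12/5)²-(4/3)²)/(6·4·50000) = -4522/10546875 m
Load 2 — applied couple M₀=4 kN·m at a=8/3 m (b=L-a=4/3):
  y_2 = (M₀x³/(6L)+C₁x)/EI  [x≤a] with C₁=M₀(3b²-L²)/(6L)=-16/9 = (4·(4/3)³/(6·4)+(-16/9)·(4/3))/50000 = -2/50625 m
Load 3 — uniform load w=19 kN/m over full span:
  y_3 = -wx(L³-2Lx²+x³)/(24EI) = -19·(4/3)·(4³-2·4·(4/3)²+(4/3)³)/(24·50000) = -836/759375 m
Superposition: y = Σ y_i = -148948/94921875 m ≈ -0.001569 m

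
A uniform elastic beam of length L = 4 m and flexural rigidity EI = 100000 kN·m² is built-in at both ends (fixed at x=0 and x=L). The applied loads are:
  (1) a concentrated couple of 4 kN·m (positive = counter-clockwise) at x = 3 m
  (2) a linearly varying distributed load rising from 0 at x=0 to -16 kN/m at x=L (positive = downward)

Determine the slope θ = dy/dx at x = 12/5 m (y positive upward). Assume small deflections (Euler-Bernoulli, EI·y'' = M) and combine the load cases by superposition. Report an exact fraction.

Load 1 — applied couple M₀=4 kN·m at a=3 m (b=L-a=1):
  θ_1 = (R_Ax²/2 - M_Ax)/EI  [x≤a] with R_A=9/8, M_A=5/4 = ((9/8)·(12/5)²/2 - (5/4)·(12/5))/100000 = 3/1250000 rad
Load 2 — triangular load w₀=-16 kN/m (0→w₀ over full span):
  θ_2 = -w₀(2x(L-x)(L-2x)(x+2L)+x²(L-x)²)/(120LEI) = -(-16)·(2·(12/5)·(4-(12/5))·(4-2·(12/5))·((12/5)+2·4)+(12/5)²·(4-(12/5))²)/(120·4·100000) = -32/1953125 rad
Superposition: θ = Σ θ_i = -437/31250000 rad ≈ -0.000014 rad

θ(12/5) = -437/31250000 rad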